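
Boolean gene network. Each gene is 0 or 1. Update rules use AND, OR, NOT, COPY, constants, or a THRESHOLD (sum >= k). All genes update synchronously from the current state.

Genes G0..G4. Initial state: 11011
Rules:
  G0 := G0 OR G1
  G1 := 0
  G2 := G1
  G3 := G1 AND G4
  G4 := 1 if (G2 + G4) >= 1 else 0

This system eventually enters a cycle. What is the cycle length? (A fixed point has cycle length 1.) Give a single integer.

Answer: 1

Derivation:
Step 0: 11011
Step 1: G0=G0|G1=1|1=1 G1=0(const) G2=G1=1 G3=G1&G4=1&1=1 G4=(0+1>=1)=1 -> 10111
Step 2: G0=G0|G1=1|0=1 G1=0(const) G2=G1=0 G3=G1&G4=0&1=0 G4=(1+1>=1)=1 -> 10001
Step 3: G0=G0|G1=1|0=1 G1=0(const) G2=G1=0 G3=G1&G4=0&1=0 G4=(0+1>=1)=1 -> 10001
State from step 3 equals state from step 2 -> cycle length 1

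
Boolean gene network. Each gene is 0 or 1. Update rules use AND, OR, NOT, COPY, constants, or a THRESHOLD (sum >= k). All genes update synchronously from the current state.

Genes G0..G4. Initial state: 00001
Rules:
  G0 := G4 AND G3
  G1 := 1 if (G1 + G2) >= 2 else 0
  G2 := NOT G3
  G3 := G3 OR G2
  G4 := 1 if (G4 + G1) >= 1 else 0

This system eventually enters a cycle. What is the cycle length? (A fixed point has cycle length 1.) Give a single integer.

Step 0: 00001
Step 1: G0=G4&G3=1&0=0 G1=(0+0>=2)=0 G2=NOT G3=NOT 0=1 G3=G3|G2=0|0=0 G4=(1+0>=1)=1 -> 00101
Step 2: G0=G4&G3=1&0=0 G1=(0+1>=2)=0 G2=NOT G3=NOT 0=1 G3=G3|G2=0|1=1 G4=(1+0>=1)=1 -> 00111
Step 3: G0=G4&G3=1&1=1 G1=(0+1>=2)=0 G2=NOT G3=NOT 1=0 G3=G3|G2=1|1=1 G4=(1+0>=1)=1 -> 10011
Step 4: G0=G4&G3=1&1=1 G1=(0+0>=2)=0 G2=NOT G3=NOT 1=0 G3=G3|G2=1|0=1 G4=(1+0>=1)=1 -> 10011
State from step 4 equals state from step 3 -> cycle length 1

Answer: 1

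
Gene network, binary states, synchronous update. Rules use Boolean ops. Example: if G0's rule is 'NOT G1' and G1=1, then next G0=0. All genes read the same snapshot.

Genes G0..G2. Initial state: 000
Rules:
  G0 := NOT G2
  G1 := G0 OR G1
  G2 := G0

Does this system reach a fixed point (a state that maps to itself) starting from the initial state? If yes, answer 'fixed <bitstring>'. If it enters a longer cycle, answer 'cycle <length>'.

Answer: cycle 4

Derivation:
Step 0: 000
Step 1: G0=NOT G2=NOT 0=1 G1=G0|G1=0|0=0 G2=G0=0 -> 100
Step 2: G0=NOT G2=NOT 0=1 G1=G0|G1=1|0=1 G2=G0=1 -> 111
Step 3: G0=NOT G2=NOT 1=0 G1=G0|G1=1|1=1 G2=G0=1 -> 011
Step 4: G0=NOT G2=NOT 1=0 G1=G0|G1=0|1=1 G2=G0=0 -> 010
Step 5: G0=NOT G2=NOT 0=1 G1=G0|G1=0|1=1 G2=G0=0 -> 110
Step 6: G0=NOT G2=NOT 0=1 G1=G0|G1=1|1=1 G2=G0=1 -> 111
Cycle of length 4 starting at step 2 -> no fixed point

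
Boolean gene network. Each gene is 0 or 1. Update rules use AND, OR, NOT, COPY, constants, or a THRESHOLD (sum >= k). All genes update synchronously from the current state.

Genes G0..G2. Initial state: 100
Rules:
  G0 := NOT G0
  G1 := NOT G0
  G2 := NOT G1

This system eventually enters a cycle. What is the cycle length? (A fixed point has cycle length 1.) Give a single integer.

Step 0: 100
Step 1: G0=NOT G0=NOT 1=0 G1=NOT G0=NOT 1=0 G2=NOT G1=NOT 0=1 -> 001
Step 2: G0=NOT G0=NOT 0=1 G1=NOT G0=NOT 0=1 G2=NOT G1=NOT 0=1 -> 111
Step 3: G0=NOT G0=NOT 1=0 G1=NOT G0=NOT 1=0 G2=NOT G1=NOT 1=0 -> 000
Step 4: G0=NOT G0=NOT 0=1 G1=NOT G0=NOT 0=1 G2=NOT G1=NOT 0=1 -> 111
State from step 4 equals state from step 2 -> cycle length 2

Answer: 2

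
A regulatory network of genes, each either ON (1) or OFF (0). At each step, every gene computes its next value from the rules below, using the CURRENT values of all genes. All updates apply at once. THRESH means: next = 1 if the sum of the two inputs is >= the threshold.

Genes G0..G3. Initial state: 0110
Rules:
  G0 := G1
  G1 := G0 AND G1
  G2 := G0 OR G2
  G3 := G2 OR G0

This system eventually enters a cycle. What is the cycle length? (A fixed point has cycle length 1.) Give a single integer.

Step 0: 0110
Step 1: G0=G1=1 G1=G0&G1=0&1=0 G2=G0|G2=0|1=1 G3=G2|G0=1|0=1 -> 1011
Step 2: G0=G1=0 G1=G0&G1=1&0=0 G2=G0|G2=1|1=1 G3=G2|G0=1|1=1 -> 0011
Step 3: G0=G1=0 G1=G0&G1=0&0=0 G2=G0|G2=0|1=1 G3=G2|G0=1|0=1 -> 0011
State from step 3 equals state from step 2 -> cycle length 1

Answer: 1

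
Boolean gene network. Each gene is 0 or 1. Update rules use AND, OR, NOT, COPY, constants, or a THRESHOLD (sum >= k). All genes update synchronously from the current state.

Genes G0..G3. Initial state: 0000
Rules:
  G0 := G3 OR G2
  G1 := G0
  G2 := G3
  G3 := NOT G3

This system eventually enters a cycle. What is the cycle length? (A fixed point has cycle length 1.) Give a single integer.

Answer: 2

Derivation:
Step 0: 0000
Step 1: G0=G3|G2=0|0=0 G1=G0=0 G2=G3=0 G3=NOT G3=NOT 0=1 -> 0001
Step 2: G0=G3|G2=1|0=1 G1=G0=0 G2=G3=1 G3=NOT G3=NOT 1=0 -> 1010
Step 3: G0=G3|G2=0|1=1 G1=G0=1 G2=G3=0 G3=NOT G3=NOT 0=1 -> 1101
Step 4: G0=G3|G2=1|0=1 G1=G0=1 G2=G3=1 G3=NOT G3=NOT 1=0 -> 1110
Step 5: G0=G3|G2=0|1=1 G1=G0=1 G2=G3=0 G3=NOT G3=NOT 0=1 -> 1101
State from step 5 equals state from step 3 -> cycle length 2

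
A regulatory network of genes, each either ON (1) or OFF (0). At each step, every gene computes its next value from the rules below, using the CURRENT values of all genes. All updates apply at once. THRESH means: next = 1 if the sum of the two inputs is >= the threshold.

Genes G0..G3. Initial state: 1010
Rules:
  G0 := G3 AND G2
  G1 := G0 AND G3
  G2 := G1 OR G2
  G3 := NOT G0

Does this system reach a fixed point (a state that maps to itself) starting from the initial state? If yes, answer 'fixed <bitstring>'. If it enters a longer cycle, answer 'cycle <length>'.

Step 0: 1010
Step 1: G0=G3&G2=0&1=0 G1=G0&G3=1&0=0 G2=G1|G2=0|1=1 G3=NOT G0=NOT 1=0 -> 0010
Step 2: G0=G3&G2=0&1=0 G1=G0&G3=0&0=0 G2=G1|G2=0|1=1 G3=NOT G0=NOT 0=1 -> 0011
Step 3: G0=G3&G2=1&1=1 G1=G0&G3=0&1=0 G2=G1|G2=0|1=1 G3=NOT G0=NOT 0=1 -> 1011
Step 4: G0=G3&G2=1&1=1 G1=G0&G3=1&1=1 G2=G1|G2=0|1=1 G3=NOT G0=NOT 1=0 -> 1110
Step 5: G0=G3&G2=0&1=0 G1=G0&G3=1&0=0 G2=G1|G2=1|1=1 G3=NOT G0=NOT 1=0 -> 0010
Cycle of length 4 starting at step 1 -> no fixed point

Answer: cycle 4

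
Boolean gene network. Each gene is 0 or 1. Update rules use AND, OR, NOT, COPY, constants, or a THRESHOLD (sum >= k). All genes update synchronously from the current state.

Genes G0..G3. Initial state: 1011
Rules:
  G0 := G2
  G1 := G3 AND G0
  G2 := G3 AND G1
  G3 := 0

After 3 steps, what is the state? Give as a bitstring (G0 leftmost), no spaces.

Step 1: G0=G2=1 G1=G3&G0=1&1=1 G2=G3&G1=1&0=0 G3=0(const) -> 1100
Step 2: G0=G2=0 G1=G3&G0=0&1=0 G2=G3&G1=0&1=0 G3=0(const) -> 0000
Step 3: G0=G2=0 G1=G3&G0=0&0=0 G2=G3&G1=0&0=0 G3=0(const) -> 0000

0000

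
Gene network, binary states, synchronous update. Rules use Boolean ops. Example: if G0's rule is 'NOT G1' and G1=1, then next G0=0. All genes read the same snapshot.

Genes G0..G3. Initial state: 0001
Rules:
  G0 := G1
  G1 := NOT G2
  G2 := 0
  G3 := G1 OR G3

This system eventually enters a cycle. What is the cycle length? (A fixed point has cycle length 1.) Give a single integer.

Step 0: 0001
Step 1: G0=G1=0 G1=NOT G2=NOT 0=1 G2=0(const) G3=G1|G3=0|1=1 -> 0101
Step 2: G0=G1=1 G1=NOT G2=NOT 0=1 G2=0(const) G3=G1|G3=1|1=1 -> 1101
Step 3: G0=G1=1 G1=NOT G2=NOT 0=1 G2=0(const) G3=G1|G3=1|1=1 -> 1101
State from step 3 equals state from step 2 -> cycle length 1

Answer: 1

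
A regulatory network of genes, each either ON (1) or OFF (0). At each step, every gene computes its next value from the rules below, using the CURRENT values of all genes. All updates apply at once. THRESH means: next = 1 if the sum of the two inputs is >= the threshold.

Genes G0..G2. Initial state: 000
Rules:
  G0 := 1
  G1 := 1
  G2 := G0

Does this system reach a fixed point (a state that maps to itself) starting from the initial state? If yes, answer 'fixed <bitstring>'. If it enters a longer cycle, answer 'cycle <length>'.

Step 0: 000
Step 1: G0=1(const) G1=1(const) G2=G0=0 -> 110
Step 2: G0=1(const) G1=1(const) G2=G0=1 -> 111
Step 3: G0=1(const) G1=1(const) G2=G0=1 -> 111
Fixed point reached at step 2: 111

Answer: fixed 111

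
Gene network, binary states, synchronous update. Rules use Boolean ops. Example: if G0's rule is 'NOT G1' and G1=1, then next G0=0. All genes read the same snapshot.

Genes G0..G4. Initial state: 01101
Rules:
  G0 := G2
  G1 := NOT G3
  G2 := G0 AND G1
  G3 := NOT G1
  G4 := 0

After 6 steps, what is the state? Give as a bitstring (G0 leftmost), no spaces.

Step 1: G0=G2=1 G1=NOT G3=NOT 0=1 G2=G0&G1=0&1=0 G3=NOT G1=NOT 1=0 G4=0(const) -> 11000
Step 2: G0=G2=0 G1=NOT G3=NOT 0=1 G2=G0&G1=1&1=1 G3=NOT G1=NOT 1=0 G4=0(const) -> 01100
Step 3: G0=G2=1 G1=NOT G3=NOT 0=1 G2=G0&G1=0&1=0 G3=NOT G1=NOT 1=0 G4=0(const) -> 11000
Step 4: G0=G2=0 G1=NOT G3=NOT 0=1 G2=G0&G1=1&1=1 G3=NOT G1=NOT 1=0 G4=0(const) -> 01100
Step 5: G0=G2=1 G1=NOT G3=NOT 0=1 G2=G0&G1=0&1=0 G3=NOT G1=NOT 1=0 G4=0(const) -> 11000
Step 6: G0=G2=0 G1=NOT G3=NOT 0=1 G2=G0&G1=1&1=1 G3=NOT G1=NOT 1=0 G4=0(const) -> 01100

01100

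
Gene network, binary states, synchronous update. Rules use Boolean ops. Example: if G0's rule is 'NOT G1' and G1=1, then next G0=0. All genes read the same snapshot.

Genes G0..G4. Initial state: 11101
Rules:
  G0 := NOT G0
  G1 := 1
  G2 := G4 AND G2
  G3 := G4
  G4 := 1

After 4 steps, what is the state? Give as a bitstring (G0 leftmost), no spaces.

Step 1: G0=NOT G0=NOT 1=0 G1=1(const) G2=G4&G2=1&1=1 G3=G4=1 G4=1(const) -> 01111
Step 2: G0=NOT G0=NOT 0=1 G1=1(const) G2=G4&G2=1&1=1 G3=G4=1 G4=1(const) -> 11111
Step 3: G0=NOT G0=NOT 1=0 G1=1(const) G2=G4&G2=1&1=1 G3=G4=1 G4=1(const) -> 01111
Step 4: G0=NOT G0=NOT 0=1 G1=1(const) G2=G4&G2=1&1=1 G3=G4=1 G4=1(const) -> 11111

11111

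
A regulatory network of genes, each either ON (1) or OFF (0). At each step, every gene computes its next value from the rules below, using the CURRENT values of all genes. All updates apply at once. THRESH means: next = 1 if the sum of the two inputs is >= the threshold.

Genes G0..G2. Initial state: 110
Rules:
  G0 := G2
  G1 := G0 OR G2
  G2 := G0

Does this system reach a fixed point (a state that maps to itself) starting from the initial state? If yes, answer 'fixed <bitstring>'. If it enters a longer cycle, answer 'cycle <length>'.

Step 0: 110
Step 1: G0=G2=0 G1=G0|G2=1|0=1 G2=G0=1 -> 011
Step 2: G0=G2=1 G1=G0|G2=0|1=1 G2=G0=0 -> 110
Cycle of length 2 starting at step 0 -> no fixed point

Answer: cycle 2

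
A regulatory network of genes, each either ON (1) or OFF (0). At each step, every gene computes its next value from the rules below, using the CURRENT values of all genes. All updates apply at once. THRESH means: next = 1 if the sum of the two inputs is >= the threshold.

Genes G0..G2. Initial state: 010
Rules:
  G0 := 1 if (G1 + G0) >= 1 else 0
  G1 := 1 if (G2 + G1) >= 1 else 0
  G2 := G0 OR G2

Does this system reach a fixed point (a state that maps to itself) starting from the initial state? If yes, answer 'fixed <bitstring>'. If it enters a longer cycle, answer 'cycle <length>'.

Answer: fixed 111

Derivation:
Step 0: 010
Step 1: G0=(1+0>=1)=1 G1=(0+1>=1)=1 G2=G0|G2=0|0=0 -> 110
Step 2: G0=(1+1>=1)=1 G1=(0+1>=1)=1 G2=G0|G2=1|0=1 -> 111
Step 3: G0=(1+1>=1)=1 G1=(1+1>=1)=1 G2=G0|G2=1|1=1 -> 111
Fixed point reached at step 2: 111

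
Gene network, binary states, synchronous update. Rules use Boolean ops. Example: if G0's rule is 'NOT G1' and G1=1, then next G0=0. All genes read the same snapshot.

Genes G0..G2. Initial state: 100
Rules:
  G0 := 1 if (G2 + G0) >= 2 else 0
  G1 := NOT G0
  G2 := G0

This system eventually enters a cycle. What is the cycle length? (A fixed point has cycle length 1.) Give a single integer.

Answer: 1

Derivation:
Step 0: 100
Step 1: G0=(0+1>=2)=0 G1=NOT G0=NOT 1=0 G2=G0=1 -> 001
Step 2: G0=(1+0>=2)=0 G1=NOT G0=NOT 0=1 G2=G0=0 -> 010
Step 3: G0=(0+0>=2)=0 G1=NOT G0=NOT 0=1 G2=G0=0 -> 010
State from step 3 equals state from step 2 -> cycle length 1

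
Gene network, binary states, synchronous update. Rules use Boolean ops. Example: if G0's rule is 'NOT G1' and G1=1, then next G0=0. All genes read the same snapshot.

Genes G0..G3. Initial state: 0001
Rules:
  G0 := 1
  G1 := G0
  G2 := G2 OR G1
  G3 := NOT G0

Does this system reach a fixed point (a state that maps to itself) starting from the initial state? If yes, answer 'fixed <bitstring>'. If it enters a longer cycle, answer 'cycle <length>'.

Answer: fixed 1110

Derivation:
Step 0: 0001
Step 1: G0=1(const) G1=G0=0 G2=G2|G1=0|0=0 G3=NOT G0=NOT 0=1 -> 1001
Step 2: G0=1(const) G1=G0=1 G2=G2|G1=0|0=0 G3=NOT G0=NOT 1=0 -> 1100
Step 3: G0=1(const) G1=G0=1 G2=G2|G1=0|1=1 G3=NOT G0=NOT 1=0 -> 1110
Step 4: G0=1(const) G1=G0=1 G2=G2|G1=1|1=1 G3=NOT G0=NOT 1=0 -> 1110
Fixed point reached at step 3: 1110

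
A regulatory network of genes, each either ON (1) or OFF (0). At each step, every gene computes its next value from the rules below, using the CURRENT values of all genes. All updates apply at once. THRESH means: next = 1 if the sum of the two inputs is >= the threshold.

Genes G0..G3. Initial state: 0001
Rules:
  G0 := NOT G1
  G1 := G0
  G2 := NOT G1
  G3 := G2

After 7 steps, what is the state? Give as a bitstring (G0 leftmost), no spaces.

Step 1: G0=NOT G1=NOT 0=1 G1=G0=0 G2=NOT G1=NOT 0=1 G3=G2=0 -> 1010
Step 2: G0=NOT G1=NOT 0=1 G1=G0=1 G2=NOT G1=NOT 0=1 G3=G2=1 -> 1111
Step 3: G0=NOT G1=NOT 1=0 G1=G0=1 G2=NOT G1=NOT 1=0 G3=G2=1 -> 0101
Step 4: G0=NOT G1=NOT 1=0 G1=G0=0 G2=NOT G1=NOT 1=0 G3=G2=0 -> 0000
Step 5: G0=NOT G1=NOT 0=1 G1=G0=0 G2=NOT G1=NOT 0=1 G3=G2=0 -> 1010
Step 6: G0=NOT G1=NOT 0=1 G1=G0=1 G2=NOT G1=NOT 0=1 G3=G2=1 -> 1111
Step 7: G0=NOT G1=NOT 1=0 G1=G0=1 G2=NOT G1=NOT 1=0 G3=G2=1 -> 0101

0101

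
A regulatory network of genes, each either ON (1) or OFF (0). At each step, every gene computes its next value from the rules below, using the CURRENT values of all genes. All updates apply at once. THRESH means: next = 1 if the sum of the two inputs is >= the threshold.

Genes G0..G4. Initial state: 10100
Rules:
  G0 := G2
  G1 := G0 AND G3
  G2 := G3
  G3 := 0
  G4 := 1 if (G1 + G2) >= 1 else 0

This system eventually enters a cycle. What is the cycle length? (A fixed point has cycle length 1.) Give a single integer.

Answer: 1

Derivation:
Step 0: 10100
Step 1: G0=G2=1 G1=G0&G3=1&0=0 G2=G3=0 G3=0(const) G4=(0+1>=1)=1 -> 10001
Step 2: G0=G2=0 G1=G0&G3=1&0=0 G2=G3=0 G3=0(const) G4=(0+0>=1)=0 -> 00000
Step 3: G0=G2=0 G1=G0&G3=0&0=0 G2=G3=0 G3=0(const) G4=(0+0>=1)=0 -> 00000
State from step 3 equals state from step 2 -> cycle length 1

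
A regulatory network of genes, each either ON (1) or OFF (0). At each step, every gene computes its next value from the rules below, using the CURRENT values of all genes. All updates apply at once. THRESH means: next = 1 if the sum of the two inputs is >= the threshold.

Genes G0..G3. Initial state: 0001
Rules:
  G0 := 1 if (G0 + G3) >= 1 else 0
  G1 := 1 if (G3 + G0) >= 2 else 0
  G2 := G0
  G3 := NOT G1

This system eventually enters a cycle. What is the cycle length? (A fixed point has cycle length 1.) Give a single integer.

Step 0: 0001
Step 1: G0=(0+1>=1)=1 G1=(1+0>=2)=0 G2=G0=0 G3=NOT G1=NOT 0=1 -> 1001
Step 2: G0=(1+1>=1)=1 G1=(1+1>=2)=1 G2=G0=1 G3=NOT G1=NOT 0=1 -> 1111
Step 3: G0=(1+1>=1)=1 G1=(1+1>=2)=1 G2=G0=1 G3=NOT G1=NOT 1=0 -> 1110
Step 4: G0=(1+0>=1)=1 G1=(0+1>=2)=0 G2=G0=1 G3=NOT G1=NOT 1=0 -> 1010
Step 5: G0=(1+0>=1)=1 G1=(0+1>=2)=0 G2=G0=1 G3=NOT G1=NOT 0=1 -> 1011
Step 6: G0=(1+1>=1)=1 G1=(1+1>=2)=1 G2=G0=1 G3=NOT G1=NOT 0=1 -> 1111
State from step 6 equals state from step 2 -> cycle length 4

Answer: 4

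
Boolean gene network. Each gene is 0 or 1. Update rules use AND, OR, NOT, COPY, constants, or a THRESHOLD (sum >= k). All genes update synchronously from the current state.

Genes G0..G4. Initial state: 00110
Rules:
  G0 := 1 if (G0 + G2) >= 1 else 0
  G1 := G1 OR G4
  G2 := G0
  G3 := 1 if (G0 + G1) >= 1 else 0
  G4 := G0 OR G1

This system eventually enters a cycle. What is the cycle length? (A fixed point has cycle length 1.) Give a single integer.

Step 0: 00110
Step 1: G0=(0+1>=1)=1 G1=G1|G4=0|0=0 G2=G0=0 G3=(0+0>=1)=0 G4=G0|G1=0|0=0 -> 10000
Step 2: G0=(1+0>=1)=1 G1=G1|G4=0|0=0 G2=G0=1 G3=(1+0>=1)=1 G4=G0|G1=1|0=1 -> 10111
Step 3: G0=(1+1>=1)=1 G1=G1|G4=0|1=1 G2=G0=1 G3=(1+0>=1)=1 G4=G0|G1=1|0=1 -> 11111
Step 4: G0=(1+1>=1)=1 G1=G1|G4=1|1=1 G2=G0=1 G3=(1+1>=1)=1 G4=G0|G1=1|1=1 -> 11111
State from step 4 equals state from step 3 -> cycle length 1

Answer: 1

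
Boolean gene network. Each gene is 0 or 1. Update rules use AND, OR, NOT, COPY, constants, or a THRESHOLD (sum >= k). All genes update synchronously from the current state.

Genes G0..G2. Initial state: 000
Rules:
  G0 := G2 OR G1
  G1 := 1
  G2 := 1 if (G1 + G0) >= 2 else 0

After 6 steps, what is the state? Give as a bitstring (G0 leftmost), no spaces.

Step 1: G0=G2|G1=0|0=0 G1=1(const) G2=(0+0>=2)=0 -> 010
Step 2: G0=G2|G1=0|1=1 G1=1(const) G2=(1+0>=2)=0 -> 110
Step 3: G0=G2|G1=0|1=1 G1=1(const) G2=(1+1>=2)=1 -> 111
Step 4: G0=G2|G1=1|1=1 G1=1(const) G2=(1+1>=2)=1 -> 111
Step 5: G0=G2|G1=1|1=1 G1=1(const) G2=(1+1>=2)=1 -> 111
Step 6: G0=G2|G1=1|1=1 G1=1(const) G2=(1+1>=2)=1 -> 111

111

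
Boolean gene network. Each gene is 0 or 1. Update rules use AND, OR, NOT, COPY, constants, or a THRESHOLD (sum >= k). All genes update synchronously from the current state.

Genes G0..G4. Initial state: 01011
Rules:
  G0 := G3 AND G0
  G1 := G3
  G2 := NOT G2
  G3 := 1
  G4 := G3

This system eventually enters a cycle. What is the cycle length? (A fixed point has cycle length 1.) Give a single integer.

Step 0: 01011
Step 1: G0=G3&G0=1&0=0 G1=G3=1 G2=NOT G2=NOT 0=1 G3=1(const) G4=G3=1 -> 01111
Step 2: G0=G3&G0=1&0=0 G1=G3=1 G2=NOT G2=NOT 1=0 G3=1(const) G4=G3=1 -> 01011
State from step 2 equals state from step 0 -> cycle length 2

Answer: 2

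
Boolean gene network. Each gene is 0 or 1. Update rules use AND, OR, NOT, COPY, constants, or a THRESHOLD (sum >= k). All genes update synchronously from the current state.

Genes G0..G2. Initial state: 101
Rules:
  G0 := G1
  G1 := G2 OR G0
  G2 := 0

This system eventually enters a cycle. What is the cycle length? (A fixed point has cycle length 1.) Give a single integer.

Step 0: 101
Step 1: G0=G1=0 G1=G2|G0=1|1=1 G2=0(const) -> 010
Step 2: G0=G1=1 G1=G2|G0=0|0=0 G2=0(const) -> 100
Step 3: G0=G1=0 G1=G2|G0=0|1=1 G2=0(const) -> 010
State from step 3 equals state from step 1 -> cycle length 2

Answer: 2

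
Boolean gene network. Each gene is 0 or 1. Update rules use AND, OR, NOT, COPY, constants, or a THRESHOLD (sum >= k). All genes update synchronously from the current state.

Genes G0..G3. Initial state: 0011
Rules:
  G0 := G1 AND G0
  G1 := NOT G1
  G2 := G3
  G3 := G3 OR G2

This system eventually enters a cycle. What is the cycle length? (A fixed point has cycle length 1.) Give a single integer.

Step 0: 0011
Step 1: G0=G1&G0=0&0=0 G1=NOT G1=NOT 0=1 G2=G3=1 G3=G3|G2=1|1=1 -> 0111
Step 2: G0=G1&G0=1&0=0 G1=NOT G1=NOT 1=0 G2=G3=1 G3=G3|G2=1|1=1 -> 0011
State from step 2 equals state from step 0 -> cycle length 2

Answer: 2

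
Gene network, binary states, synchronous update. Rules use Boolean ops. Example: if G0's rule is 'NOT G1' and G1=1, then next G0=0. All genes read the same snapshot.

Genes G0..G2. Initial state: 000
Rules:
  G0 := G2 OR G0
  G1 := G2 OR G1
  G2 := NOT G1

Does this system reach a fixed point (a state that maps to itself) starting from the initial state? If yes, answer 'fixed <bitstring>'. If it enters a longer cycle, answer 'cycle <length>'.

Step 0: 000
Step 1: G0=G2|G0=0|0=0 G1=G2|G1=0|0=0 G2=NOT G1=NOT 0=1 -> 001
Step 2: G0=G2|G0=1|0=1 G1=G2|G1=1|0=1 G2=NOT G1=NOT 0=1 -> 111
Step 3: G0=G2|G0=1|1=1 G1=G2|G1=1|1=1 G2=NOT G1=NOT 1=0 -> 110
Step 4: G0=G2|G0=0|1=1 G1=G2|G1=0|1=1 G2=NOT G1=NOT 1=0 -> 110
Fixed point reached at step 3: 110

Answer: fixed 110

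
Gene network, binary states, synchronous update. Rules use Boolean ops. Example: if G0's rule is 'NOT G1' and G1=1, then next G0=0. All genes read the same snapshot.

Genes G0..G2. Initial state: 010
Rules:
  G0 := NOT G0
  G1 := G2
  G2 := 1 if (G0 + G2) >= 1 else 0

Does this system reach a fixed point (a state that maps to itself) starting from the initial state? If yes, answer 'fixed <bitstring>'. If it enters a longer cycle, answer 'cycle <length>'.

Step 0: 010
Step 1: G0=NOT G0=NOT 0=1 G1=G2=0 G2=(0+0>=1)=0 -> 100
Step 2: G0=NOT G0=NOT 1=0 G1=G2=0 G2=(1+0>=1)=1 -> 001
Step 3: G0=NOT G0=NOT 0=1 G1=G2=1 G2=(0+1>=1)=1 -> 111
Step 4: G0=NOT G0=NOT 1=0 G1=G2=1 G2=(1+1>=1)=1 -> 011
Step 5: G0=NOT G0=NOT 0=1 G1=G2=1 G2=(0+1>=1)=1 -> 111
Cycle of length 2 starting at step 3 -> no fixed point

Answer: cycle 2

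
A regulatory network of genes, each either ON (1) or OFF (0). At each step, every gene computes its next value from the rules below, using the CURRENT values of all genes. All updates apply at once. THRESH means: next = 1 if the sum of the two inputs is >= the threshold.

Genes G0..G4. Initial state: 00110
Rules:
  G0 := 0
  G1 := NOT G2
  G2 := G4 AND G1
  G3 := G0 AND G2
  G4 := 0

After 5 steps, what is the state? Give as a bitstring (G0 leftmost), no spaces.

Step 1: G0=0(const) G1=NOT G2=NOT 1=0 G2=G4&G1=0&0=0 G3=G0&G2=0&1=0 G4=0(const) -> 00000
Step 2: G0=0(const) G1=NOT G2=NOT 0=1 G2=G4&G1=0&0=0 G3=G0&G2=0&0=0 G4=0(const) -> 01000
Step 3: G0=0(const) G1=NOT G2=NOT 0=1 G2=G4&G1=0&1=0 G3=G0&G2=0&0=0 G4=0(const) -> 01000
Step 4: G0=0(const) G1=NOT G2=NOT 0=1 G2=G4&G1=0&1=0 G3=G0&G2=0&0=0 G4=0(const) -> 01000
Step 5: G0=0(const) G1=NOT G2=NOT 0=1 G2=G4&G1=0&1=0 G3=G0&G2=0&0=0 G4=0(const) -> 01000

01000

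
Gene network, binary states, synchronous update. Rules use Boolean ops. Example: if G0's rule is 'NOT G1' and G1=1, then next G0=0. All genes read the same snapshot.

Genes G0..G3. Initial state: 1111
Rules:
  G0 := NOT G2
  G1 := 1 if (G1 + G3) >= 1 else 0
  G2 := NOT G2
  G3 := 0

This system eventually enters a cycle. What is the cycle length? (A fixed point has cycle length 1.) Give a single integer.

Step 0: 1111
Step 1: G0=NOT G2=NOT 1=0 G1=(1+1>=1)=1 G2=NOT G2=NOT 1=0 G3=0(const) -> 0100
Step 2: G0=NOT G2=NOT 0=1 G1=(1+0>=1)=1 G2=NOT G2=NOT 0=1 G3=0(const) -> 1110
Step 3: G0=NOT G2=NOT 1=0 G1=(1+0>=1)=1 G2=NOT G2=NOT 1=0 G3=0(const) -> 0100
State from step 3 equals state from step 1 -> cycle length 2

Answer: 2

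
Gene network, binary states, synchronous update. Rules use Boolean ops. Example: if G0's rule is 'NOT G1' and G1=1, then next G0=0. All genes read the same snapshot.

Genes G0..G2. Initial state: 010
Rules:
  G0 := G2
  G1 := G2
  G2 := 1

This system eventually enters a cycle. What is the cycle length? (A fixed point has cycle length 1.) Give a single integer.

Step 0: 010
Step 1: G0=G2=0 G1=G2=0 G2=1(const) -> 001
Step 2: G0=G2=1 G1=G2=1 G2=1(const) -> 111
Step 3: G0=G2=1 G1=G2=1 G2=1(const) -> 111
State from step 3 equals state from step 2 -> cycle length 1

Answer: 1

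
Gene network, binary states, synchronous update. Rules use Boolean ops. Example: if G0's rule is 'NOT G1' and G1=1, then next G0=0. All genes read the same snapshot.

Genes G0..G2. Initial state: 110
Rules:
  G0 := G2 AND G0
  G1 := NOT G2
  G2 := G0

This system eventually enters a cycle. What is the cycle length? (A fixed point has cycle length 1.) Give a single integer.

Step 0: 110
Step 1: G0=G2&G0=0&1=0 G1=NOT G2=NOT 0=1 G2=G0=1 -> 011
Step 2: G0=G2&G0=1&0=0 G1=NOT G2=NOT 1=0 G2=G0=0 -> 000
Step 3: G0=G2&G0=0&0=0 G1=NOT G2=NOT 0=1 G2=G0=0 -> 010
Step 4: G0=G2&G0=0&0=0 G1=NOT G2=NOT 0=1 G2=G0=0 -> 010
State from step 4 equals state from step 3 -> cycle length 1

Answer: 1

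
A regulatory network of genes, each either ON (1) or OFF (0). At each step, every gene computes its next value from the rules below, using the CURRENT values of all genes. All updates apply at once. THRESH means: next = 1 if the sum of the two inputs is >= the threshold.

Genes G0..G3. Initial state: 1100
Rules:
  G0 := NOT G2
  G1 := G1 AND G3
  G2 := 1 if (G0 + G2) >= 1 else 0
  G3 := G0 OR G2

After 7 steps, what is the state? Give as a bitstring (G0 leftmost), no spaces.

Step 1: G0=NOT G2=NOT 0=1 G1=G1&G3=1&0=0 G2=(1+0>=1)=1 G3=G0|G2=1|0=1 -> 1011
Step 2: G0=NOT G2=NOT 1=0 G1=G1&G3=0&1=0 G2=(1+1>=1)=1 G3=G0|G2=1|1=1 -> 0011
Step 3: G0=NOT G2=NOT 1=0 G1=G1&G3=0&1=0 G2=(0+1>=1)=1 G3=G0|G2=0|1=1 -> 0011
Step 4: G0=NOT G2=NOT 1=0 G1=G1&G3=0&1=0 G2=(0+1>=1)=1 G3=G0|G2=0|1=1 -> 0011
Step 5: G0=NOT G2=NOT 1=0 G1=G1&G3=0&1=0 G2=(0+1>=1)=1 G3=G0|G2=0|1=1 -> 0011
Step 6: G0=NOT G2=NOT 1=0 G1=G1&G3=0&1=0 G2=(0+1>=1)=1 G3=G0|G2=0|1=1 -> 0011
Step 7: G0=NOT G2=NOT 1=0 G1=G1&G3=0&1=0 G2=(0+1>=1)=1 G3=G0|G2=0|1=1 -> 0011

0011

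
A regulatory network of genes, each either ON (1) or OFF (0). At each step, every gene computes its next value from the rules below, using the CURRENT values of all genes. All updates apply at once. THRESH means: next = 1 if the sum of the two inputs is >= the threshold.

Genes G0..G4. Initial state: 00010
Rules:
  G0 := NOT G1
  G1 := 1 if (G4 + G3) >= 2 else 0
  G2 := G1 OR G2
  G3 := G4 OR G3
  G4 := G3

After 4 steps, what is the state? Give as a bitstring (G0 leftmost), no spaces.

Step 1: G0=NOT G1=NOT 0=1 G1=(0+1>=2)=0 G2=G1|G2=0|0=0 G3=G4|G3=0|1=1 G4=G3=1 -> 10011
Step 2: G0=NOT G1=NOT 0=1 G1=(1+1>=2)=1 G2=G1|G2=0|0=0 G3=G4|G3=1|1=1 G4=G3=1 -> 11011
Step 3: G0=NOT G1=NOT 1=0 G1=(1+1>=2)=1 G2=G1|G2=1|0=1 G3=G4|G3=1|1=1 G4=G3=1 -> 01111
Step 4: G0=NOT G1=NOT 1=0 G1=(1+1>=2)=1 G2=G1|G2=1|1=1 G3=G4|G3=1|1=1 G4=G3=1 -> 01111

01111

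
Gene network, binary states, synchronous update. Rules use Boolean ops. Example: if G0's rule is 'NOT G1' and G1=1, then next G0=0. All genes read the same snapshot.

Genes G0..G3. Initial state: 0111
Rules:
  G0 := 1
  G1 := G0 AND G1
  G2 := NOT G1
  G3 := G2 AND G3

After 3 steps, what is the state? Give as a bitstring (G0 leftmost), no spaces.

Step 1: G0=1(const) G1=G0&G1=0&1=0 G2=NOT G1=NOT 1=0 G3=G2&G3=1&1=1 -> 1001
Step 2: G0=1(const) G1=G0&G1=1&0=0 G2=NOT G1=NOT 0=1 G3=G2&G3=0&1=0 -> 1010
Step 3: G0=1(const) G1=G0&G1=1&0=0 G2=NOT G1=NOT 0=1 G3=G2&G3=1&0=0 -> 1010

1010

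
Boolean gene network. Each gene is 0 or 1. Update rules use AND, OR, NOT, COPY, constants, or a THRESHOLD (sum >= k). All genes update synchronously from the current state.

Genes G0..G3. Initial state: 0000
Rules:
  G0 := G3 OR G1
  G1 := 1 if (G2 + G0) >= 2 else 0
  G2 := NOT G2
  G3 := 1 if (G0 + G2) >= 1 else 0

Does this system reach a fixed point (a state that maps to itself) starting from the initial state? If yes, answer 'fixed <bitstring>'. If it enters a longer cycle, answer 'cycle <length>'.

Answer: cycle 2

Derivation:
Step 0: 0000
Step 1: G0=G3|G1=0|0=0 G1=(0+0>=2)=0 G2=NOT G2=NOT 0=1 G3=(0+0>=1)=0 -> 0010
Step 2: G0=G3|G1=0|0=0 G1=(1+0>=2)=0 G2=NOT G2=NOT 1=0 G3=(0+1>=1)=1 -> 0001
Step 3: G0=G3|G1=1|0=1 G1=(0+0>=2)=0 G2=NOT G2=NOT 0=1 G3=(0+0>=1)=0 -> 1010
Step 4: G0=G3|G1=0|0=0 G1=(1+1>=2)=1 G2=NOT G2=NOT 1=0 G3=(1+1>=1)=1 -> 0101
Step 5: G0=G3|G1=1|1=1 G1=(0+0>=2)=0 G2=NOT G2=NOT 0=1 G3=(0+0>=1)=0 -> 1010
Cycle of length 2 starting at step 3 -> no fixed point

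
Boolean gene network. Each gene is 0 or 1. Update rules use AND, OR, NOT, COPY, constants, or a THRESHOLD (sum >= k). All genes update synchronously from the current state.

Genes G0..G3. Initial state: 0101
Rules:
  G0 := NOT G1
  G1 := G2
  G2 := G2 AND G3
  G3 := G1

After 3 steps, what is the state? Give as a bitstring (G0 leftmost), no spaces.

Step 1: G0=NOT G1=NOT 1=0 G1=G2=0 G2=G2&G3=0&1=0 G3=G1=1 -> 0001
Step 2: G0=NOT G1=NOT 0=1 G1=G2=0 G2=G2&G3=0&1=0 G3=G1=0 -> 1000
Step 3: G0=NOT G1=NOT 0=1 G1=G2=0 G2=G2&G3=0&0=0 G3=G1=0 -> 1000

1000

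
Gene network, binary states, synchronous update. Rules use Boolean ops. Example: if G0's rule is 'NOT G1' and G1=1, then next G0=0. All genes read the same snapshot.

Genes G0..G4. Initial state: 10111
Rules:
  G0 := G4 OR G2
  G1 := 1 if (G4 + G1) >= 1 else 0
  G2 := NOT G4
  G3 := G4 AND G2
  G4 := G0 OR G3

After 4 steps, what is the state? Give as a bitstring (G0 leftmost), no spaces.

Step 1: G0=G4|G2=1|1=1 G1=(1+0>=1)=1 G2=NOT G4=NOT 1=0 G3=G4&G2=1&1=1 G4=G0|G3=1|1=1 -> 11011
Step 2: G0=G4|G2=1|0=1 G1=(1+1>=1)=1 G2=NOT G4=NOT 1=0 G3=G4&G2=1&0=0 G4=G0|G3=1|1=1 -> 11001
Step 3: G0=G4|G2=1|0=1 G1=(1+1>=1)=1 G2=NOT G4=NOT 1=0 G3=G4&G2=1&0=0 G4=G0|G3=1|0=1 -> 11001
Step 4: G0=G4|G2=1|0=1 G1=(1+1>=1)=1 G2=NOT G4=NOT 1=0 G3=G4&G2=1&0=0 G4=G0|G3=1|0=1 -> 11001

11001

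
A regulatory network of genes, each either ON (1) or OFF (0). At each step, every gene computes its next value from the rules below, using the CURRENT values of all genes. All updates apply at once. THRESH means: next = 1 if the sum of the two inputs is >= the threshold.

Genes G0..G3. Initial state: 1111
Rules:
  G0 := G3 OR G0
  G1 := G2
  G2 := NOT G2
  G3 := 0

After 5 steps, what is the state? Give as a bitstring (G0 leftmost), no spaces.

Step 1: G0=G3|G0=1|1=1 G1=G2=1 G2=NOT G2=NOT 1=0 G3=0(const) -> 1100
Step 2: G0=G3|G0=0|1=1 G1=G2=0 G2=NOT G2=NOT 0=1 G3=0(const) -> 1010
Step 3: G0=G3|G0=0|1=1 G1=G2=1 G2=NOT G2=NOT 1=0 G3=0(const) -> 1100
Step 4: G0=G3|G0=0|1=1 G1=G2=0 G2=NOT G2=NOT 0=1 G3=0(const) -> 1010
Step 5: G0=G3|G0=0|1=1 G1=G2=1 G2=NOT G2=NOT 1=0 G3=0(const) -> 1100

1100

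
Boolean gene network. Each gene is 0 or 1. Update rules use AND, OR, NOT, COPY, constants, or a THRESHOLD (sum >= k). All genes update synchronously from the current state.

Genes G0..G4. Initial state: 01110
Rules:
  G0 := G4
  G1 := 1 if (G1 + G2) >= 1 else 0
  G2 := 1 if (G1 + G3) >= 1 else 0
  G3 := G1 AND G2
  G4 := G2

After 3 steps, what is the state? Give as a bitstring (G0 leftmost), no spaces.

Step 1: G0=G4=0 G1=(1+1>=1)=1 G2=(1+1>=1)=1 G3=G1&G2=1&1=1 G4=G2=1 -> 01111
Step 2: G0=G4=1 G1=(1+1>=1)=1 G2=(1+1>=1)=1 G3=G1&G2=1&1=1 G4=G2=1 -> 11111
Step 3: G0=G4=1 G1=(1+1>=1)=1 G2=(1+1>=1)=1 G3=G1&G2=1&1=1 G4=G2=1 -> 11111

11111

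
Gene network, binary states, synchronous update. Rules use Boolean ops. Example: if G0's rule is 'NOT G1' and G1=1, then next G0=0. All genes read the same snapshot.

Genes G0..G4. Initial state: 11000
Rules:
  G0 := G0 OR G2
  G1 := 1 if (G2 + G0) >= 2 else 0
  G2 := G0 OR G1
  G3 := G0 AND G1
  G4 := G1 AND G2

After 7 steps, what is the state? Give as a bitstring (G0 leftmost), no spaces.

Step 1: G0=G0|G2=1|0=1 G1=(0+1>=2)=0 G2=G0|G1=1|1=1 G3=G0&G1=1&1=1 G4=G1&G2=1&0=0 -> 10110
Step 2: G0=G0|G2=1|1=1 G1=(1+1>=2)=1 G2=G0|G1=1|0=1 G3=G0&G1=1&0=0 G4=G1&G2=0&1=0 -> 11100
Step 3: G0=G0|G2=1|1=1 G1=(1+1>=2)=1 G2=G0|G1=1|1=1 G3=G0&G1=1&1=1 G4=G1&G2=1&1=1 -> 11111
Step 4: G0=G0|G2=1|1=1 G1=(1+1>=2)=1 G2=G0|G1=1|1=1 G3=G0&G1=1&1=1 G4=G1&G2=1&1=1 -> 11111
Step 5: G0=G0|G2=1|1=1 G1=(1+1>=2)=1 G2=G0|G1=1|1=1 G3=G0&G1=1&1=1 G4=G1&G2=1&1=1 -> 11111
Step 6: G0=G0|G2=1|1=1 G1=(1+1>=2)=1 G2=G0|G1=1|1=1 G3=G0&G1=1&1=1 G4=G1&G2=1&1=1 -> 11111
Step 7: G0=G0|G2=1|1=1 G1=(1+1>=2)=1 G2=G0|G1=1|1=1 G3=G0&G1=1&1=1 G4=G1&G2=1&1=1 -> 11111

11111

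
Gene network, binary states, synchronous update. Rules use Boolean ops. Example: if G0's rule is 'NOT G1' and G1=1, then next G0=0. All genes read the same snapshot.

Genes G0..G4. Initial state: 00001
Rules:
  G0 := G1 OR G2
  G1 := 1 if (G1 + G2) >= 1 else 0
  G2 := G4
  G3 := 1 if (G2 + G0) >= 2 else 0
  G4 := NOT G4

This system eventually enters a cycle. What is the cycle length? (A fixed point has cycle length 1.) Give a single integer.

Answer: 2

Derivation:
Step 0: 00001
Step 1: G0=G1|G2=0|0=0 G1=(0+0>=1)=0 G2=G4=1 G3=(0+0>=2)=0 G4=NOT G4=NOT 1=0 -> 00100
Step 2: G0=G1|G2=0|1=1 G1=(0+1>=1)=1 G2=G4=0 G3=(1+0>=2)=0 G4=NOT G4=NOT 0=1 -> 11001
Step 3: G0=G1|G2=1|0=1 G1=(1+0>=1)=1 G2=G4=1 G3=(0+1>=2)=0 G4=NOT G4=NOT 1=0 -> 11100
Step 4: G0=G1|G2=1|1=1 G1=(1+1>=1)=1 G2=G4=0 G3=(1+1>=2)=1 G4=NOT G4=NOT 0=1 -> 11011
Step 5: G0=G1|G2=1|0=1 G1=(1+0>=1)=1 G2=G4=1 G3=(0+1>=2)=0 G4=NOT G4=NOT 1=0 -> 11100
State from step 5 equals state from step 3 -> cycle length 2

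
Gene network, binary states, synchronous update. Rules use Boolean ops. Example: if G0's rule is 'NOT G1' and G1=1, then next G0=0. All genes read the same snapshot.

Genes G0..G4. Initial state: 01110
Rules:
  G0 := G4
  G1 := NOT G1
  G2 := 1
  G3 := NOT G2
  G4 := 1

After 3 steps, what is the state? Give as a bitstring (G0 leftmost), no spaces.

Step 1: G0=G4=0 G1=NOT G1=NOT 1=0 G2=1(const) G3=NOT G2=NOT 1=0 G4=1(const) -> 00101
Step 2: G0=G4=1 G1=NOT G1=NOT 0=1 G2=1(const) G3=NOT G2=NOT 1=0 G4=1(const) -> 11101
Step 3: G0=G4=1 G1=NOT G1=NOT 1=0 G2=1(const) G3=NOT G2=NOT 1=0 G4=1(const) -> 10101

10101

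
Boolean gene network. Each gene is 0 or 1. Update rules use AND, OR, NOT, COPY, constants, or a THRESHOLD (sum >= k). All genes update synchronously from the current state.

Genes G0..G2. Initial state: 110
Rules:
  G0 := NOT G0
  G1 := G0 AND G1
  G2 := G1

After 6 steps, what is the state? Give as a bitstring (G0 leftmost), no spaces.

Step 1: G0=NOT G0=NOT 1=0 G1=G0&G1=1&1=1 G2=G1=1 -> 011
Step 2: G0=NOT G0=NOT 0=1 G1=G0&G1=0&1=0 G2=G1=1 -> 101
Step 3: G0=NOT G0=NOT 1=0 G1=G0&G1=1&0=0 G2=G1=0 -> 000
Step 4: G0=NOT G0=NOT 0=1 G1=G0&G1=0&0=0 G2=G1=0 -> 100
Step 5: G0=NOT G0=NOT 1=0 G1=G0&G1=1&0=0 G2=G1=0 -> 000
Step 6: G0=NOT G0=NOT 0=1 G1=G0&G1=0&0=0 G2=G1=0 -> 100

100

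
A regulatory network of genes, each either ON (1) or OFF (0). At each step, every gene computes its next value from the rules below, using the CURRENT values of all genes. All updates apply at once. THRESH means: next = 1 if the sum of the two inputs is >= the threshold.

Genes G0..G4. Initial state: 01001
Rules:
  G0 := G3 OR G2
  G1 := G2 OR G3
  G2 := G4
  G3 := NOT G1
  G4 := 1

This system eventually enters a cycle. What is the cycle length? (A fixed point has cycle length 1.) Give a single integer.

Step 0: 01001
Step 1: G0=G3|G2=0|0=0 G1=G2|G3=0|0=0 G2=G4=1 G3=NOT G1=NOT 1=0 G4=1(const) -> 00101
Step 2: G0=G3|G2=0|1=1 G1=G2|G3=1|0=1 G2=G4=1 G3=NOT G1=NOT 0=1 G4=1(const) -> 11111
Step 3: G0=G3|G2=1|1=1 G1=G2|G3=1|1=1 G2=G4=1 G3=NOT G1=NOT 1=0 G4=1(const) -> 11101
Step 4: G0=G3|G2=0|1=1 G1=G2|G3=1|0=1 G2=G4=1 G3=NOT G1=NOT 1=0 G4=1(const) -> 11101
State from step 4 equals state from step 3 -> cycle length 1

Answer: 1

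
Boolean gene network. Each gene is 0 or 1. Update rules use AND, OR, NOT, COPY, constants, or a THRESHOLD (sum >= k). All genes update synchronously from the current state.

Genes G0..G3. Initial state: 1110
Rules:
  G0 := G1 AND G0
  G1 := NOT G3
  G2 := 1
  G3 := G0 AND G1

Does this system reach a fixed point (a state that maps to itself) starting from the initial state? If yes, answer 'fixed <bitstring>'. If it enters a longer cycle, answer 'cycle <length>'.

Step 0: 1110
Step 1: G0=G1&G0=1&1=1 G1=NOT G3=NOT 0=1 G2=1(const) G3=G0&G1=1&1=1 -> 1111
Step 2: G0=G1&G0=1&1=1 G1=NOT G3=NOT 1=0 G2=1(const) G3=G0&G1=1&1=1 -> 1011
Step 3: G0=G1&G0=0&1=0 G1=NOT G3=NOT 1=0 G2=1(const) G3=G0&G1=1&0=0 -> 0010
Step 4: G0=G1&G0=0&0=0 G1=NOT G3=NOT 0=1 G2=1(const) G3=G0&G1=0&0=0 -> 0110
Step 5: G0=G1&G0=1&0=0 G1=NOT G3=NOT 0=1 G2=1(const) G3=G0&G1=0&1=0 -> 0110
Fixed point reached at step 4: 0110

Answer: fixed 0110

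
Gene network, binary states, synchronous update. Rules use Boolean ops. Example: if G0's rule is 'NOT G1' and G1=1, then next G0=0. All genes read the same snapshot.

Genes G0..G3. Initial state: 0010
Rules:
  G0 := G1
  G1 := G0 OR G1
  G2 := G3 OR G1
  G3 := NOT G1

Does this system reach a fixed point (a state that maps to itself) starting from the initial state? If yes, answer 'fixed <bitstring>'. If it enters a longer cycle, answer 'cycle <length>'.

Step 0: 0010
Step 1: G0=G1=0 G1=G0|G1=0|0=0 G2=G3|G1=0|0=0 G3=NOT G1=NOT 0=1 -> 0001
Step 2: G0=G1=0 G1=G0|G1=0|0=0 G2=G3|G1=1|0=1 G3=NOT G1=NOT 0=1 -> 0011
Step 3: G0=G1=0 G1=G0|G1=0|0=0 G2=G3|G1=1|0=1 G3=NOT G1=NOT 0=1 -> 0011
Fixed point reached at step 2: 0011

Answer: fixed 0011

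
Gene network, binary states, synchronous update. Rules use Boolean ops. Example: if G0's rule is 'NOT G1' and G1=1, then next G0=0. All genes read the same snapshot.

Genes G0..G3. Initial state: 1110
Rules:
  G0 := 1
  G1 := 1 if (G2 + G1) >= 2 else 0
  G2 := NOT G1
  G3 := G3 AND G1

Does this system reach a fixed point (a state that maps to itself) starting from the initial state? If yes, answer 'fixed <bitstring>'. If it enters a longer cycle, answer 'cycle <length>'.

Answer: fixed 1010

Derivation:
Step 0: 1110
Step 1: G0=1(const) G1=(1+1>=2)=1 G2=NOT G1=NOT 1=0 G3=G3&G1=0&1=0 -> 1100
Step 2: G0=1(const) G1=(0+1>=2)=0 G2=NOT G1=NOT 1=0 G3=G3&G1=0&1=0 -> 1000
Step 3: G0=1(const) G1=(0+0>=2)=0 G2=NOT G1=NOT 0=1 G3=G3&G1=0&0=0 -> 1010
Step 4: G0=1(const) G1=(1+0>=2)=0 G2=NOT G1=NOT 0=1 G3=G3&G1=0&0=0 -> 1010
Fixed point reached at step 3: 1010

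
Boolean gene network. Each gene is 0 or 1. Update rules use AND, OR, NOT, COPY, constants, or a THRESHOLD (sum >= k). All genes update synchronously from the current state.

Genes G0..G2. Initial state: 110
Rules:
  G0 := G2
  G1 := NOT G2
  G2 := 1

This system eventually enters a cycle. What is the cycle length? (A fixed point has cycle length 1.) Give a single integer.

Step 0: 110
Step 1: G0=G2=0 G1=NOT G2=NOT 0=1 G2=1(const) -> 011
Step 2: G0=G2=1 G1=NOT G2=NOT 1=0 G2=1(const) -> 101
Step 3: G0=G2=1 G1=NOT G2=NOT 1=0 G2=1(const) -> 101
State from step 3 equals state from step 2 -> cycle length 1

Answer: 1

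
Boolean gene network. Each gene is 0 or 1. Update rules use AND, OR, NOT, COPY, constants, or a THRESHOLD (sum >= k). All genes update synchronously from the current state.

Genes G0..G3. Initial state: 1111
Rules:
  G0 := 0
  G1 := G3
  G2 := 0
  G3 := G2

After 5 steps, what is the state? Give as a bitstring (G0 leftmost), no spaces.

Step 1: G0=0(const) G1=G3=1 G2=0(const) G3=G2=1 -> 0101
Step 2: G0=0(const) G1=G3=1 G2=0(const) G3=G2=0 -> 0100
Step 3: G0=0(const) G1=G3=0 G2=0(const) G3=G2=0 -> 0000
Step 4: G0=0(const) G1=G3=0 G2=0(const) G3=G2=0 -> 0000
Step 5: G0=0(const) G1=G3=0 G2=0(const) G3=G2=0 -> 0000

0000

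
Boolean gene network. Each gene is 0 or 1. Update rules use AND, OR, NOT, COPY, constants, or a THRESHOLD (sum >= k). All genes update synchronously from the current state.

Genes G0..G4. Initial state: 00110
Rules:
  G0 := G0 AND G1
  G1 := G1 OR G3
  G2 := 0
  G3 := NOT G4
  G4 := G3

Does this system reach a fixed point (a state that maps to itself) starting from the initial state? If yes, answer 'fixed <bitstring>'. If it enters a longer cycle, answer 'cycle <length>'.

Step 0: 00110
Step 1: G0=G0&G1=0&0=0 G1=G1|G3=0|1=1 G2=0(const) G3=NOT G4=NOT 0=1 G4=G3=1 -> 01011
Step 2: G0=G0&G1=0&1=0 G1=G1|G3=1|1=1 G2=0(const) G3=NOT G4=NOT 1=0 G4=G3=1 -> 01001
Step 3: G0=G0&G1=0&1=0 G1=G1|G3=1|0=1 G2=0(const) G3=NOT G4=NOT 1=0 G4=G3=0 -> 01000
Step 4: G0=G0&G1=0&1=0 G1=G1|G3=1|0=1 G2=0(const) G3=NOT G4=NOT 0=1 G4=G3=0 -> 01010
Step 5: G0=G0&G1=0&1=0 G1=G1|G3=1|1=1 G2=0(const) G3=NOT G4=NOT 0=1 G4=G3=1 -> 01011
Cycle of length 4 starting at step 1 -> no fixed point

Answer: cycle 4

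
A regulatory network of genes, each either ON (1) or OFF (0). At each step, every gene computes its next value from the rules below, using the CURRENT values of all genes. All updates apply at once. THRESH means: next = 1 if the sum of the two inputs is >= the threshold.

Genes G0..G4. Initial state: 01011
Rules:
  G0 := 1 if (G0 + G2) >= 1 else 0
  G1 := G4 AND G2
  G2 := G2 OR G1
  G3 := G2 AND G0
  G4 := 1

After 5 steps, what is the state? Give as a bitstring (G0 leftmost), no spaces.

Step 1: G0=(0+0>=1)=0 G1=G4&G2=1&0=0 G2=G2|G1=0|1=1 G3=G2&G0=0&0=0 G4=1(const) -> 00101
Step 2: G0=(0+1>=1)=1 G1=G4&G2=1&1=1 G2=G2|G1=1|0=1 G3=G2&G0=1&0=0 G4=1(const) -> 11101
Step 3: G0=(1+1>=1)=1 G1=G4&G2=1&1=1 G2=G2|G1=1|1=1 G3=G2&G0=1&1=1 G4=1(const) -> 11111
Step 4: G0=(1+1>=1)=1 G1=G4&G2=1&1=1 G2=G2|G1=1|1=1 G3=G2&G0=1&1=1 G4=1(const) -> 11111
Step 5: G0=(1+1>=1)=1 G1=G4&G2=1&1=1 G2=G2|G1=1|1=1 G3=G2&G0=1&1=1 G4=1(const) -> 11111

11111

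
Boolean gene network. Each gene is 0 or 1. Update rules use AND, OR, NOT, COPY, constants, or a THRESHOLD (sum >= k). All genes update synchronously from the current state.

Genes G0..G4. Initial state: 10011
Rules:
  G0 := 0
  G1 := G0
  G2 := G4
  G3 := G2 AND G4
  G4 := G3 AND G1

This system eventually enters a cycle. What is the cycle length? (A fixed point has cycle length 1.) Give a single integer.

Step 0: 10011
Step 1: G0=0(const) G1=G0=1 G2=G4=1 G3=G2&G4=0&1=0 G4=G3&G1=1&0=0 -> 01100
Step 2: G0=0(const) G1=G0=0 G2=G4=0 G3=G2&G4=1&0=0 G4=G3&G1=0&1=0 -> 00000
Step 3: G0=0(const) G1=G0=0 G2=G4=0 G3=G2&G4=0&0=0 G4=G3&G1=0&0=0 -> 00000
State from step 3 equals state from step 2 -> cycle length 1

Answer: 1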